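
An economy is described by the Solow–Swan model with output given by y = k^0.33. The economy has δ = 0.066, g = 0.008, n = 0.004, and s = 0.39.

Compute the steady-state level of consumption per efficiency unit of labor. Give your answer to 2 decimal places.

Steady state requires s·f(k) = (n + g + δ)·k, i.e. s·k^α = (n + g + δ)·k.
Dividing both sides by k: k^(1−α) = s / (n + g + δ).
k^0.67 = 0.39 / (0.004 + 0.008 + 0.066) = 0.39 / 0.078 = 5.0000
k* = 5.0000^(1/0.67) ≈ 11.0469
y* = (k*)^α = 11.0469^0.33 ≈ 2.2094
c* = (1 − s)·y* = (1 − 0.39) × 2.2094 ≈ 1.3477

c* = 1.35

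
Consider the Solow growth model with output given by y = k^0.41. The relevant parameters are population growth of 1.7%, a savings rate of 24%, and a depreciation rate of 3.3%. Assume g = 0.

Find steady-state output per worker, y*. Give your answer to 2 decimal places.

At the steady state, Δk = 0, so s·k^α = (n + δ)·k.
Rearranging, k^(1−α) = s / (n + δ).
k^0.59 = 0.24 / (0.017 + 0.033) = 0.24 / 0.050 = 4.8000
k* = 4.8000^(1/0.59) ≈ 14.2773
y* = (k*)^α = 14.2773^0.41 ≈ 2.9744

y* = 2.97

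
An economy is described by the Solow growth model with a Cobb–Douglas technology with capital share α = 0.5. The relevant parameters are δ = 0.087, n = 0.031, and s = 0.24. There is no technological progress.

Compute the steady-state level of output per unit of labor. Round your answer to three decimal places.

Steady state requires s·f(k) = (n + δ)·k, i.e. s·k^α = (n + δ)·k.
Dividing both sides by k: k^(1−α) = s / (n + δ).
k^0.5 = 0.24 / (0.031 + 0.087) = 0.24 / 0.118 = 2.0339
k* = 2.0339^(1/0.5) ≈ 4.1367
y* = (k*)^α = 4.1367^0.5 ≈ 2.0339

y* ≈ 2.034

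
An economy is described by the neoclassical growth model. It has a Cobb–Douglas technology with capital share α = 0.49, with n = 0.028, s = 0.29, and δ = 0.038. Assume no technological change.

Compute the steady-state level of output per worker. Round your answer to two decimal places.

At the steady state, Δk = 0, so s·k^α = (n + δ)·k.
Rearranging, k^(1−α) = s / (n + δ).
k^0.51 = 0.29 / (0.028 + 0.038) = 0.29 / 0.066 = 4.3939
k* = 4.3939^(1/0.51) ≈ 18.2176
y* = (k*)^α = 18.2176^0.49 ≈ 4.1461

y* = 4.15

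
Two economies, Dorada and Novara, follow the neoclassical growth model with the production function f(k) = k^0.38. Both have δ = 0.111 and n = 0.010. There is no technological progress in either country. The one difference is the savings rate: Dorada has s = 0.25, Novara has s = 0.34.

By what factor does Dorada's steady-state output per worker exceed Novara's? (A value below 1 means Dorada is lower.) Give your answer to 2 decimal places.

Steady-state y* = [s/(n + δ)]^(α/(1−α)), so the ratio is [ (s_D/(n + δ)_D) / (s_N/(n + δ)_N) ]^0.6129.
s_D/(n + δ)_D = 0.25/0.121 = 2.0661; s_N/(n + δ)_N = 0.34/0.121 = 2.8099.
Ratio = (2.0661/2.8099)^0.6129 = 0.7353^0.6129 ≈ 0.8282

ratio ≈ 0.83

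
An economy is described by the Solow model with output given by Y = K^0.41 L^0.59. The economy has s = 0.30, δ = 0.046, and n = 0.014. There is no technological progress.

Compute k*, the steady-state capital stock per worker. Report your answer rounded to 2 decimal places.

k* = 15.30

In steady state, investment equals break-even investment: s·k^α = (n + δ)·k.
Dividing both sides by k: k^(1−α) = s / (n + δ).
k^0.59 = 0.30 / (0.014 + 0.046) = 0.30 / 0.060 = 5.0000
k* = 5.0000^(1/0.59) ≈ 15.3001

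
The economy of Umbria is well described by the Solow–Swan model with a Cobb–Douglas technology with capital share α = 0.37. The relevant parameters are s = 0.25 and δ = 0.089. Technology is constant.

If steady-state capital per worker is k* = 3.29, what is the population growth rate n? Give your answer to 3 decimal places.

In steady state, investment equals break-even investment: s·k^α = (n + δ)·k.
So s / (n + δ) = (k*)^(1−α) = 3.29^0.63 = 2.1175.
Therefore n + δ = s / 2.1175 = 0.25 / 2.1175 = 0.1181, so n = 0.1181 − 0.089 = 0.0291.

n ≈ 0.029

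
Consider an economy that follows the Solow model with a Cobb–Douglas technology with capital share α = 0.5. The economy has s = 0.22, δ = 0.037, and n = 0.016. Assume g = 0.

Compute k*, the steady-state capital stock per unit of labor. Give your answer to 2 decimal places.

Steady state requires s·f(k) = (n + δ)·k, i.e. s·k^α = (n + δ)·k.
Rearranging, k^(1−α) = s / (n + δ).
k^0.5 = 0.22 / (0.016 + 0.037) = 0.22 / 0.053 = 4.1509
k* = 4.1509^(1/0.5) ≈ 17.2300

k* ≈ 17.23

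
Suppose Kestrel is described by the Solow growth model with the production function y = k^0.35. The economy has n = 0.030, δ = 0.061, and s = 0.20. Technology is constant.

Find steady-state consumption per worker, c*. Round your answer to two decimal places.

c* ≈ 1.22

In steady state, investment equals break-even investment: s·k^α = (n + δ)·k.
Dividing both sides by k: k^(1−α) = s / (n + δ).
k^0.65 = 0.20 / (0.030 + 0.061) = 0.20 / 0.091 = 2.1978
k* = 2.1978^(1/0.65) ≈ 3.3584
y* = (k*)^α = 3.3584^0.35 ≈ 1.5281
c* = (1 − s)·y* = (1 − 0.20) × 1.5281 ≈ 1.2225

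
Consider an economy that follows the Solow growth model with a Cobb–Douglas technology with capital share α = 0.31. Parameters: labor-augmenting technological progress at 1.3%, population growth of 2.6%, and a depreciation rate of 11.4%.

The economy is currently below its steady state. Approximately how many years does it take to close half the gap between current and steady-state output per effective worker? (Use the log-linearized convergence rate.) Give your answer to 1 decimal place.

Near the steady state the convergence rate is λ = (1 − α)(n + g + δ).
λ = (1 − 0.31) × 0.153 = 0.69 × 0.153 = 0.10557
Half-life = ln 2 / λ = 0.6931 / 0.10557 ≈ 6.57 years

about 6.6 years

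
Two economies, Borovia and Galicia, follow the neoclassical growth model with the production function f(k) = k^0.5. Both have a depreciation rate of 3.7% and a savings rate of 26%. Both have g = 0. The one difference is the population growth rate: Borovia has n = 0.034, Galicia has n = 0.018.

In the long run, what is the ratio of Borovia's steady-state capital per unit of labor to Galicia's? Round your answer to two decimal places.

Steady-state k* = [s/(n + δ)]^(1/(1−α)), so the ratio is [ (s_B/(n + δ)_B) / (s_G/(n + δ)_G) ]^2.
s_B/(n + δ)_B = 0.26/0.071 = 3.6620; s_G/(n + δ)_G = 0.26/0.055 = 4.7273.
Ratio = (3.6620/4.7273)^2 = 0.7746^2 ≈ 0.6000

ratio ≈ 0.60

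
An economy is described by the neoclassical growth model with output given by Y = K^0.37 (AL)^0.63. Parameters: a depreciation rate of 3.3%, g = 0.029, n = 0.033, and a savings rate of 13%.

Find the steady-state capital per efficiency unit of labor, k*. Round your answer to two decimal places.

k* = 1.65

At the steady state, Δk = 0, so s·k^α = (n + g + δ)·k.
Dividing both sides by k: k^(1−α) = s / (n + g + δ).
k^0.63 = 0.13 / (0.033 + 0.029 + 0.033) = 0.13 / 0.095 = 1.3684
k* = 1.3684^(1/0.63) ≈ 1.6452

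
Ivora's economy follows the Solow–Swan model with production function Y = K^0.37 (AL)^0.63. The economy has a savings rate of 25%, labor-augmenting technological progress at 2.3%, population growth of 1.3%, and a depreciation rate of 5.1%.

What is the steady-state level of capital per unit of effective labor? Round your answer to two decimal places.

k* = 5.34

Steady state requires s·f(k) = (n + g + δ)·k, i.e. s·k^α = (n + g + δ)·k.
Dividing both sides by k: k^(1−α) = s / (n + g + δ).
k^0.63 = 0.25 / (0.013 + 0.023 + 0.051) = 0.25 / 0.087 = 2.8736
k* = 2.8736^(1/0.63) ≈ 5.3415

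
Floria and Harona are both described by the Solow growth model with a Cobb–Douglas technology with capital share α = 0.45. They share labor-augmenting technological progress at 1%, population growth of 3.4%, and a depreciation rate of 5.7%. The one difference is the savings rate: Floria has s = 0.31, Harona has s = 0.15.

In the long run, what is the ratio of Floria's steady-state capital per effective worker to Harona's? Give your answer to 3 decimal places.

Steady-state k* = [s/(n + g + δ)]^(1/(1−α)), so the ratio is [ (s_F/(n + g + δ)_F) / (s_H/(n + g + δ)_H) ]^1.8182.
s_F/(n + g + δ)_F = 0.31/0.101 = 3.0693; s_H/(n + g + δ)_H = 0.15/0.101 = 1.4851.
Ratio = (3.0693/1.4851)^1.8182 = 2.0667^1.8182 ≈ 3.7432

ratio ≈ 3.743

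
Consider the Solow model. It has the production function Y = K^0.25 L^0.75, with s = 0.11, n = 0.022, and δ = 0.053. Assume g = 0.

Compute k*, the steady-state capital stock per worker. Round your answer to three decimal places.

At the steady state, Δk = 0, so s·k^α = (n + δ)·k.
Dividing both sides by k: k^(1−α) = s / (n + δ).
k^0.75 = 0.11 / (0.022 + 0.053) = 0.11 / 0.075 = 1.4667
k* = 1.4667^(1/0.75) ≈ 1.6664

k* = 1.666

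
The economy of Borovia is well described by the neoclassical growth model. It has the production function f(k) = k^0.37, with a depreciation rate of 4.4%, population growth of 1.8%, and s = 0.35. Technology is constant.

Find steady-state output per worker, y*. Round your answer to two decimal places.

Steady state requires s·f(k) = (n + δ)·k, i.e. s·k^α = (n + δ)·k.
Dividing both sides by k: k^(1−α) = s / (n + δ).
k^0.63 = 0.35 / (0.018 + 0.044) = 0.35 / 0.062 = 5.6452
k* = 5.6452^(1/0.63) ≈ 15.6006
y* = (k*)^α = 15.6006^0.37 ≈ 2.7635

y* = 2.76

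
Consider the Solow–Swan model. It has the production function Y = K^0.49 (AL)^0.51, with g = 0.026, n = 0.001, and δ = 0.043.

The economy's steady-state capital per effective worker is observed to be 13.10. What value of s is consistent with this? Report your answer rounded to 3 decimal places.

s ≈ 0.260

In steady state, investment equals break-even investment: s·k^α = (n + g + δ)·k.
So s / (n + g + δ) = (k*)^(1−α) = 13.10^0.51 = 3.7137.
Therefore s = 3.7137 × (n + g + δ) = 3.7137 × 0.070 = 0.2600.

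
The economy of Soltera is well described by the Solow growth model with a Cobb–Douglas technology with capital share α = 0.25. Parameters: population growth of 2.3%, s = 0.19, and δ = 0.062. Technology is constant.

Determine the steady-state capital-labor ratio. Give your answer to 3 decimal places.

k* ≈ 2.923

In steady state, investment equals break-even investment: s·k^α = (n + δ)·k.
Rearranging, k^(1−α) = s / (n + δ).
k^0.75 = 0.19 / (0.023 + 0.062) = 0.19 / 0.085 = 2.2353
k* = 2.2353^(1/0.75) ≈ 2.9227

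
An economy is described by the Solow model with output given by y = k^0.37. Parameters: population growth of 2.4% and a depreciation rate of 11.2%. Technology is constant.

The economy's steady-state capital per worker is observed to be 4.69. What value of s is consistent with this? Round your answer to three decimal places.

s ≈ 0.360

At the steady state, Δk = 0, so s·k^α = (n + δ)·k.
So s / (n + δ) = (k*)^(1−α) = 4.69^0.63 = 2.6475.
Therefore s = 2.6475 × (n + δ) = 2.6475 × 0.136 = 0.3601.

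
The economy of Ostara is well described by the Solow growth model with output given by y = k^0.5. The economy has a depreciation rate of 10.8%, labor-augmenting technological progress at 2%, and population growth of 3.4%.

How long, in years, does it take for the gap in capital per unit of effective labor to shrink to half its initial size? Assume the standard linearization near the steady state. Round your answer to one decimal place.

about 8.6 years

Near the steady state the convergence rate is λ = (1 − α)(n + g + δ).
λ = (1 − 0.5) × 0.162 = 0.5 × 0.162 = 0.0810
Half-life = ln 2 / λ = 0.6931 / 0.0810 ≈ 8.56 years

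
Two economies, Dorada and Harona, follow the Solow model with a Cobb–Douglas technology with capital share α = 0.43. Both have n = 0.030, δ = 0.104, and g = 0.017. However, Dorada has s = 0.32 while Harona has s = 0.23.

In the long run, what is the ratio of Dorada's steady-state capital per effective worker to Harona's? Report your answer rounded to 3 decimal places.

k*_D / k*_H ≈ 1.785

Steady-state k* = [s/(n + g + δ)]^(1/(1−α)), so the ratio is [ (s_D/(n + g + δ)_D) / (s_H/(n + g + δ)_H) ]^1.7544.
s_D/(n + g + δ)_D = 0.32/0.151 = 2.1192; s_H/(n + g + δ)_H = 0.23/0.151 = 1.5232.
Ratio = (2.1192/1.5232)^1.7544 = 1.3913^1.7544 ≈ 1.7849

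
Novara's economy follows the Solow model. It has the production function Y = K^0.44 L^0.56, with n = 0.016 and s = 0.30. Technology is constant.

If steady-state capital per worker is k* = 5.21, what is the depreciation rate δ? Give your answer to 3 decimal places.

At the steady state, Δk = 0, so s·k^α = (n + δ)·k.
So s / (n + δ) = (k*)^(1−α) = 5.21^0.56 = 2.5202.
Therefore n + δ = s / 2.5202 = 0.30 / 2.5202 = 0.1190, so δ = 0.1190 − 0.016 = 0.1030.

δ ≈ 0.103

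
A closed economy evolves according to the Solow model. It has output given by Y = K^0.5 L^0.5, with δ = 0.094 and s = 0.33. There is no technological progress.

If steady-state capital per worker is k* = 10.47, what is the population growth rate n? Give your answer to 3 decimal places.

n ≈ 0.008

Steady state requires s·f(k) = (n + δ)·k, i.e. s·k^α = (n + δ)·k.
So s / (n + δ) = (k*)^(1−α) = 10.47^0.5 = 3.2357.
Therefore n + δ = s / 3.2357 = 0.33 / 3.2357 = 0.1020, so n = 0.1020 − 0.094 = 0.0080.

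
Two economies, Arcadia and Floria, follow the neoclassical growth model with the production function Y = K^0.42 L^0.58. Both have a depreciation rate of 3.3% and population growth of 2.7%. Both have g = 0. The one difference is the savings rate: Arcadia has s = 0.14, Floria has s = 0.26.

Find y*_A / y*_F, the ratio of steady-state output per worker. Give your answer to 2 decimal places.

Steady-state y* = [s/(n + δ)]^(α/(1−α)), so the ratio is [ (s_A/(n + δ)_A) / (s_F/(n + δ)_F) ]^0.7241.
s_A/(n + δ)_A = 0.14/0.060 = 2.3333; s_F/(n + δ)_F = 0.26/0.060 = 4.3333.
Ratio = (2.3333/4.3333)^0.7241 = 0.5385^0.7241 ≈ 0.6388

y*_A / y*_F ≈ 0.64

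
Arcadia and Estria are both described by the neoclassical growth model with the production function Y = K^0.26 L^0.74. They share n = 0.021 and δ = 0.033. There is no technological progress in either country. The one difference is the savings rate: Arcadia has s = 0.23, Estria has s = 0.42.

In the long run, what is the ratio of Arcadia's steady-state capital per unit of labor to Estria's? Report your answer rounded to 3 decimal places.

Steady-state k* = [s/(n + δ)]^(1/(1−α)), so the ratio is [ (s_A/(n + δ)_A) / (s_E/(n + δ)_E) ]^1.3514.
s_A/(n + δ)_A = 0.23/0.054 = 4.2593; s_E/(n + δ)_E = 0.42/0.054 = 7.7778.
Ratio = (4.2593/7.7778)^1.3514 = 0.5476^1.3514 ≈ 0.4432

ratio ≈ 0.443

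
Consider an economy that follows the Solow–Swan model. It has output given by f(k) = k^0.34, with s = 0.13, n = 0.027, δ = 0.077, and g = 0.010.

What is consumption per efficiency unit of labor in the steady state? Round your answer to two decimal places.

Steady state requires s·f(k) = (n + g + δ)·k, i.e. s·k^α = (n + g + δ)·k.
Dividing both sides by k: k^(1−α) = s / (n + g + δ).
k^0.66 = 0.13 / (0.027 + 0.010 + 0.077) = 0.13 / 0.114 = 1.1404
k* = 1.1404^(1/0.66) ≈ 1.2203
y* = (k*)^α = 1.2203^0.34 ≈ 1.0700
c* = (1 − s)·y* = (1 − 0.13) × 1.0700 ≈ 0.9309

c* = 0.93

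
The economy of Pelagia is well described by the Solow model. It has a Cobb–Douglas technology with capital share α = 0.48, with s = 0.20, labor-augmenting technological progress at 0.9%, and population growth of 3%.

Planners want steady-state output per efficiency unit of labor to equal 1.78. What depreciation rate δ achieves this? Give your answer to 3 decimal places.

At the steady state, Δk = 0, so s·k^α = (n + g + δ)·k.
Since y* = [s/(n + g + δ)]^(α/(1−α)), we have s/(n + g + δ) = (y*)^((1−α)/α) = 1.78^1.0833 = 1.8676.
Therefore n + g + δ = s / 1.8676 = 0.20 / 1.8676 = 0.1071, so δ = 0.1071 − 0.039 = 0.0681.

δ ≈ 0.068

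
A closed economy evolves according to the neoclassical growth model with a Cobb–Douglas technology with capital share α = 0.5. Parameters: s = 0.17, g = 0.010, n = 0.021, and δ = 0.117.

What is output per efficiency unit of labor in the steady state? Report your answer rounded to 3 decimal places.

y* = 1.149

Steady state requires s·f(k) = (n + g + δ)·k, i.e. s·k^α = (n + g + δ)·k.
Rearranging, k^(1−α) = s / (n + g + δ).
k^0.5 = 0.17 / (0.021 + 0.010 + 0.117) = 0.17 / 0.148 = 1.1486
k* = 1.1486^(1/0.5) ≈ 1.3193
y* = (k*)^α = 1.3193^0.5 ≈ 1.1486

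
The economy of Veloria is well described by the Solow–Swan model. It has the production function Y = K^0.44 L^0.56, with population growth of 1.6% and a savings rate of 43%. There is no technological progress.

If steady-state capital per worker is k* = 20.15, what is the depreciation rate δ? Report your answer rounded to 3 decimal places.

δ ≈ 0.064

At the steady state, Δk = 0, so s·k^α = (n + δ)·k.
So s / (n + δ) = (k*)^(1−α) = 20.15^0.56 = 5.3752.
Therefore n + δ = s / 5.3752 = 0.43 / 5.3752 = 0.0800, so δ = 0.0800 − 0.016 = 0.0640.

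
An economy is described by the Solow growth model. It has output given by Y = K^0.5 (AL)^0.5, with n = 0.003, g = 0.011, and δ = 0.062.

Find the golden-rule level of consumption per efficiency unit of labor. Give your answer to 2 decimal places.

At the golden rule, f'(k) = n + g + δ, so α·k^(α−1) = n + g + δ and k_gold = (α/(n + g + δ))^(1/(1−α)).
k_gold = (0.5/0.076)^(1/0.5) = 6.5789^2 ≈ 43.2819
c_gold = f(k_gold) − (n + g + δ)·k_gold = 6.5789 − 0.076×43.2819 ≈ 3.2895

c_gold ≈ 3.29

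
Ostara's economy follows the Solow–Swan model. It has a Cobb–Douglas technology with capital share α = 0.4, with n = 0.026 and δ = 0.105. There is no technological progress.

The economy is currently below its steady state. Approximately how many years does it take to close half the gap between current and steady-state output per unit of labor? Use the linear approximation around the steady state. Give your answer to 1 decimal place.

Near the steady state the convergence rate is λ = (1 − α)(n + δ).
λ = (1 − 0.4) × 0.131 = 0.6 × 0.131 = 0.0786
Half-life = ln 2 / λ = 0.6931 / 0.0786 ≈ 8.82 years

about 8.8 years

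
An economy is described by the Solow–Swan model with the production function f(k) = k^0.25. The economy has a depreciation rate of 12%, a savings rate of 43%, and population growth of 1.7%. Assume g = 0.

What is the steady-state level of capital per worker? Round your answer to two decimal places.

k* ≈ 4.60

At the steady state, Δk = 0, so s·k^α = (n + δ)·k.
Dividing both sides by k: k^(1−α) = s / (n + δ).
k^0.75 = 0.43 / (0.017 + 0.120) = 0.43 / 0.137 = 3.1387
k* = 3.1387^(1/0.75) ≈ 4.5955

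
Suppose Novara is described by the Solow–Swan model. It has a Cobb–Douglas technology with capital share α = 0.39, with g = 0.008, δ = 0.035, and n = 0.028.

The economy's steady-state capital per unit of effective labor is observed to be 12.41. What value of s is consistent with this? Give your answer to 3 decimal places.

At the steady state, Δk = 0, so s·k^α = (n + g + δ)·k.
So s / (n + g + δ) = (k*)^(1−α) = 12.41^0.61 = 4.6473.
Therefore s = 4.6473 × (n + g + δ) = 4.6473 × 0.071 = 0.3300.

s ≈ 0.330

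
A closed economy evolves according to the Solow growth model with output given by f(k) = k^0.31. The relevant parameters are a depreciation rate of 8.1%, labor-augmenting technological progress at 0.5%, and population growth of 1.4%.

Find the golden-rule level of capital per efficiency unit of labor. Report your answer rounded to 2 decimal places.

k_gold ≈ 5.15

The golden rule sets f'(k) = n + g + δ, i.e. α·k^(α−1) = n + g + δ.
So k^(1−α) = α / (n + g + δ) = 0.31 / 0.100 = 3.1000.
k_gold = 3.1000^(1/0.69) ≈ 5.1537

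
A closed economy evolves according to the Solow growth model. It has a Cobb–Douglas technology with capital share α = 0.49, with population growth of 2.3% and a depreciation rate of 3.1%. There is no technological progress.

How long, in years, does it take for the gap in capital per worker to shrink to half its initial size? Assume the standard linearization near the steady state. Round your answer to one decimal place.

Near the steady state the convergence rate is λ = (1 − α)(n + δ).
λ = (1 − 0.49) × 0.054 = 0.51 × 0.054 = 0.02754
Half-life = ln 2 / λ = 0.6931 / 0.02754 ≈ 25.17 years

t_½ ≈ 25.2 years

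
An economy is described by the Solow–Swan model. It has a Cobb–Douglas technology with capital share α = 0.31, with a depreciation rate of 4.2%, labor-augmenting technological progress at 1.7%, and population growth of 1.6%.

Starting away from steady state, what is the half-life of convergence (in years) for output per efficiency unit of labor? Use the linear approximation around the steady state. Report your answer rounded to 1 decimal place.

Near the steady state the convergence rate is λ = (1 − α)(n + g + δ).
λ = (1 − 0.31) × 0.075 = 0.69 × 0.075 = 0.05175
Half-life = ln 2 / λ = 0.6931 / 0.05175 ≈ 13.39 years

t_½ ≈ 13.4 years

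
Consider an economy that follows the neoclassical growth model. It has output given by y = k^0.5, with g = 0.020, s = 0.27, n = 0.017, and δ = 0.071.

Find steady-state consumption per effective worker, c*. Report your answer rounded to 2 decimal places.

At the steady state, Δk = 0, so s·k^α = (n + g + δ)·k.
Rearranging, k^(1−α) = s / (n + g + δ).
k^0.5 = 0.27 / (0.017 + 0.020 + 0.071) = 0.27 / 0.108 = 2.5000
k* = 2.5000^(1/0.5) ≈ 6.2500
y* = (k*)^α = 6.2500^0.5 ≈ 2.5000
c* = (1 − s)·y* = (1 − 0.27) × 2.5000 ≈ 1.8250

c* = 1.83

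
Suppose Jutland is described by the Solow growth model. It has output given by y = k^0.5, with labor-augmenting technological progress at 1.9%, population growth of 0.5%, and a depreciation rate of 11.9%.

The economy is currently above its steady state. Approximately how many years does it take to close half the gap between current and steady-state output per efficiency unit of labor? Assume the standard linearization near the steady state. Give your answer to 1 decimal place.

Near the steady state the convergence rate is λ = (1 − α)(n + g + δ).
λ = (1 − 0.5) × 0.143 = 0.5 × 0.143 = 0.0715
Half-life = ln 2 / λ = 0.6931 / 0.0715 ≈ 9.69 years

t_½ ≈ 9.7 years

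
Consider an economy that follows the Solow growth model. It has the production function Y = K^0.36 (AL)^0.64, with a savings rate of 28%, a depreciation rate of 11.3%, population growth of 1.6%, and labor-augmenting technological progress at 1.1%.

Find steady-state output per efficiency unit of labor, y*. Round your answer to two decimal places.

y* = 1.48

At the steady state, Δk = 0, so s·k^α = (n + g + δ)·k.
Rearranging, k^(1−α) = s / (n + g + δ).
k^0.64 = 0.28 / (0.016 + 0.011 + 0.113) = 0.28 / 0.140 = 2.0000
k* = 2.0000^(1/0.64) ≈ 2.9537
y* = (k*)^α = 2.9537^0.36 ≈ 1.4768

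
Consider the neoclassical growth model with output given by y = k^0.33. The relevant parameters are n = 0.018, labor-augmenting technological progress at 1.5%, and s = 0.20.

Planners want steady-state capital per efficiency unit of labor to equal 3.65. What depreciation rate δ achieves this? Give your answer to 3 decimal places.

δ ≈ 0.051

In steady state, investment equals break-even investment: s·k^α = (n + g + δ)·k.
So s / (n + g + δ) = (k*)^(1−α) = 3.65^0.67 = 2.3809.
Therefore n + g + δ = s / 2.3809 = 0.20 / 2.3809 = 0.0840, so δ = 0.0840 − 0.033 = 0.0510.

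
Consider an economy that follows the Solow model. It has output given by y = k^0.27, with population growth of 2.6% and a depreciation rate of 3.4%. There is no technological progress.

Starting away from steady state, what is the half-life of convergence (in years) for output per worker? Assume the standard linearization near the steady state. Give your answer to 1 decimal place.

Near the steady state the convergence rate is λ = (1 − α)(n + δ).
λ = (1 − 0.27) × 0.060 = 0.73 × 0.060 = 0.0438
Half-life = ln 2 / λ = 0.6931 / 0.0438 ≈ 15.82 years

half-life ≈ 15.8 years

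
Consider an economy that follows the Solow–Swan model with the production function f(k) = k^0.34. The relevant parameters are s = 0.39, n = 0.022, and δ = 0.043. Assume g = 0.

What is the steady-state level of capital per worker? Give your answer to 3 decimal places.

k* = 15.101

In steady state, investment equals break-even investment: s·k^α = (n + δ)·k.
Rearranging, k^(1−α) = s / (n + δ).
k^0.66 = 0.39 / (0.022 + 0.043) = 0.39 / 0.065 = 6.0000
k* = 6.0000^(1/0.66) ≈ 15.1014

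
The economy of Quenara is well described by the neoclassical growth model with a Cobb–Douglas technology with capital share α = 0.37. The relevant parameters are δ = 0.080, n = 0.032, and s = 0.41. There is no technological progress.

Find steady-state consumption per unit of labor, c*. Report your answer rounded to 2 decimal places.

c* ≈ 1.26

In steady state, investment equals break-even investment: s·k^α = (n + δ)·k.
Dividing both sides by k: k^(1−α) = s / (n + δ).
k^0.63 = 0.41 / (0.032 + 0.080) = 0.41 / 0.112 = 3.6607
k* = 3.6607^(1/0.63) ≈ 7.8442
y* = (k*)^α = 7.8442^0.37 ≈ 2.1428
c* = (1 − s)·y* = (1 − 0.41) × 2.1428 ≈ 1.2643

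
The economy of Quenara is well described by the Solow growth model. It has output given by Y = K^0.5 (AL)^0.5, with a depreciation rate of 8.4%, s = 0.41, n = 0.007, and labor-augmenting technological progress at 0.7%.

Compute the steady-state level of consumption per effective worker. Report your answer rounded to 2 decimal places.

c* ≈ 2.47

At the steady state, Δk = 0, so s·k^α = (n + g + δ)·k.
Rearranging, k^(1−α) = s / (n + g + δ).
k^0.5 = 0.41 / (0.007 + 0.007 + 0.084) = 0.41 / 0.098 = 4.1837
k* = 4.1837^(1/0.5) ≈ 17.5033
y* = (k*)^α = 17.5033^0.5 ≈ 4.1837
c* = (1 − s)·y* = (1 − 0.41) × 4.1837 ≈ 2.4684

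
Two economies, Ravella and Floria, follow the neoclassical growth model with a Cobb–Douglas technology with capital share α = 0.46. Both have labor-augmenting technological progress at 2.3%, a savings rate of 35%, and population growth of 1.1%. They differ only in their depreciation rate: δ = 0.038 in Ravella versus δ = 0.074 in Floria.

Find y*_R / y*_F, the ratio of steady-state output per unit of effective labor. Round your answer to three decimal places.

Steady-state y* = [s/(n + g + δ)]^(α/(1−α)), so the ratio is [ (s_R/(n + g + δ)_R) / (s_F/(n + g + δ)_F) ]^0.8519.
s_R/(n + g + δ)_R = 0.35/0.072 = 4.8611; s_F/(n + g + δ)_F = 0.35/0.108 = 3.2407.
Ratio = (4.8611/3.2407)^0.8519 = 1.5000^0.8519 ≈ 1.4126

y*_R / y*_F ≈ 1.413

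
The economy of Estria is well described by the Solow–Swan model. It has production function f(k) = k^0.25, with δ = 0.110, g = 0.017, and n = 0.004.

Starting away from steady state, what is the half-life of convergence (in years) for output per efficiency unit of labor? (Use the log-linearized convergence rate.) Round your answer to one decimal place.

about 7.1 years

Near the steady state the convergence rate is λ = (1 − α)(n + g + δ).
λ = (1 − 0.25) × 0.131 = 0.75 × 0.131 = 0.09825
Half-life = ln 2 / λ = 0.6931 / 0.09825 ≈ 7.05 years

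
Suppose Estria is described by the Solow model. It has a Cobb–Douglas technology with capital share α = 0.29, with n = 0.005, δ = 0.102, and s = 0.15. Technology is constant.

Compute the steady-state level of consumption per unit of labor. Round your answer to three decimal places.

c* = 0.976

In steady state, investment equals break-even investment: s·k^α = (n + δ)·k.
Dividing both sides by k: k^(1−α) = s / (n + δ).
k^0.71 = 0.15 / (0.005 + 0.102) = 0.15 / 0.107 = 1.4019
k* = 1.4019^(1/0.71) ≈ 1.6093
y* = (k*)^α = 1.6093^0.29 ≈ 1.1480
c* = (1 − s)·y* = (1 − 0.15) × 1.1480 ≈ 0.9758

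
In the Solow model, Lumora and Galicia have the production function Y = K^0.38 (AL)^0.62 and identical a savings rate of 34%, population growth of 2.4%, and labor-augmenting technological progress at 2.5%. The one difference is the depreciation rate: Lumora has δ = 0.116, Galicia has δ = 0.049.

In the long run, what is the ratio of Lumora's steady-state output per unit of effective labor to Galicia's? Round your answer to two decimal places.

ratio ≈ 0.73

Steady-state y* = [s/(n + g + δ)]^(α/(1−α)), so the ratio is [ (s_L/(n + g + δ)_L) / (s_G/(n + g + δ)_G) ]^0.6129.
s_L/(n + g + δ)_L = 0.34/0.165 = 2.0606; s_G/(n + g + δ)_G = 0.34/0.098 = 3.4694.
Ratio = (2.0606/3.4694)^0.6129 = 0.5939^0.6129 ≈ 0.7266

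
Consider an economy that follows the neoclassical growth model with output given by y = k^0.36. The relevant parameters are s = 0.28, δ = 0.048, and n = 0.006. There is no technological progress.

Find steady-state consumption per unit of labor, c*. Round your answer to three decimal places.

c* ≈ 1.817

Steady state requires s·f(k) = (n + δ)·k, i.e. s·k^α = (n + δ)·k.
Rearranging, k^(1−α) = s / (n + δ).
k^0.64 = 0.28 / (0.006 + 0.048) = 0.28 / 0.054 = 5.1852
k* = 5.1852^(1/0.64) ≈ 13.0864
y* = (k*)^α = 13.0864^0.36 ≈ 2.5238
c* = (1 − s)·y* = (1 − 0.28) × 2.5238 ≈ 1.8171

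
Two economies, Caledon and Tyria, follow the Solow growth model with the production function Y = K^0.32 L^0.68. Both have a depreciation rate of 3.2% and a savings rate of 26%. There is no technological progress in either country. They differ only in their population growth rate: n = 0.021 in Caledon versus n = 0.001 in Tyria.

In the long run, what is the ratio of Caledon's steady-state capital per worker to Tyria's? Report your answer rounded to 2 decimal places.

Steady-state k* = [s/(n + δ)]^(1/(1−α)), so the ratio is [ (s_C/(n + δ)_C) / (s_T/(n + δ)_T) ]^1.4706.
s_C/(n + δ)_C = 0.26/0.053 = 4.9057; s_T/(n + δ)_T = 0.26/0.033 = 7.8788.
Ratio = (4.9057/7.8788)^1.4706 = 0.6226^1.4706 ≈ 0.4982

ratio ≈ 0.50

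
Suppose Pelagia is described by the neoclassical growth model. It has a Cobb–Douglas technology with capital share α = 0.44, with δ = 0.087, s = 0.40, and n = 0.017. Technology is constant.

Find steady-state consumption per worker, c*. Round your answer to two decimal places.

c* ≈ 1.73

At the steady state, Δk = 0, so s·k^α = (n + δ)·k.
Rearranging, k^(1−α) = s / (n + δ).
k^0.56 = 0.40 / (0.017 + 0.087) = 0.40 / 0.104 = 3.8462
k* = 3.8462^(1/0.56) ≈ 11.0841
y* = (k*)^α = 11.0841^0.44 ≈ 2.8818
c* = (1 − s)·y* = (1 − 0.40) × 2.8818 ≈ 1.7291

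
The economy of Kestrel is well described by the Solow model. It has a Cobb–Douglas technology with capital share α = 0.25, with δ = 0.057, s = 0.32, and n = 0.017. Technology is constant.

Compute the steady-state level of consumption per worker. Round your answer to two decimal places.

In steady state, investment equals break-even investment: s·k^α = (n + δ)·k.
Dividing both sides by k: k^(1−α) = s / (n + δ).
k^0.75 = 0.32 / (0.017 + 0.057) = 0.32 / 0.074 = 4.3243
k* = 4.3243^(1/0.75) ≈ 7.0451
y* = (k*)^α = 7.0451^0.25 ≈ 1.6292
c* = (1 − s)·y* = (1 − 0.32) × 1.6292 ≈ 1.1079

c* = 1.11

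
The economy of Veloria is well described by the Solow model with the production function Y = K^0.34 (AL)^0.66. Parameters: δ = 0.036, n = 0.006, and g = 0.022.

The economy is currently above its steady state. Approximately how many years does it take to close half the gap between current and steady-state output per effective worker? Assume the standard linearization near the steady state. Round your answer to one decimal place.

t_½ ≈ 16.4 years

Near the steady state the convergence rate is λ = (1 − α)(n + g + δ).
λ = (1 − 0.34) × 0.064 = 0.66 × 0.064 = 0.04224
Half-life = ln 2 / λ = 0.6931 / 0.04224 ≈ 16.41 years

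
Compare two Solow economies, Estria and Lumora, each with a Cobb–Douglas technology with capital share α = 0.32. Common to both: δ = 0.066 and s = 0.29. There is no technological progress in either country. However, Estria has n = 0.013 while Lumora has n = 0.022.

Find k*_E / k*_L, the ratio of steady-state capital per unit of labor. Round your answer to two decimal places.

Steady-state k* = [s/(n + δ)]^(1/(1−α)), so the ratio is [ (s_E/(n + δ)_E) / (s_L/(n + δ)_L) ]^1.4706.
s_E/(n + δ)_E = 0.29/0.079 = 3.6709; s_L/(n + δ)_L = 0.29/0.088 = 3.2955.
Ratio = (3.6709/3.2955)^1.4706 = 1.1139^1.4706 ≈ 1.1719

ratio ≈ 1.17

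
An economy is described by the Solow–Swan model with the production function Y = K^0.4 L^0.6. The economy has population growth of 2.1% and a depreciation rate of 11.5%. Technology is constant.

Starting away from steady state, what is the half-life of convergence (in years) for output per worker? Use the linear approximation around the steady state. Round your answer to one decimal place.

about 8.5 years

Near the steady state the convergence rate is λ = (1 − α)(n + δ).
λ = (1 − 0.4) × 0.136 = 0.6 × 0.136 = 0.0816
Half-life = ln 2 / λ = 0.6931 / 0.0816 ≈ 8.49 years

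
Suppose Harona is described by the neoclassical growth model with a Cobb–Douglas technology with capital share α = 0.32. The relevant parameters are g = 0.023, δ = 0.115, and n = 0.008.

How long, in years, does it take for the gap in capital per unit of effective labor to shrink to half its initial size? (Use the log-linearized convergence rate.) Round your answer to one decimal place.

t_½ ≈ 7.0 years

Near the steady state the convergence rate is λ = (1 − α)(n + g + δ).
λ = (1 − 0.32) × 0.146 = 0.68 × 0.146 = 0.09928
Half-life = ln 2 / λ = 0.6931 / 0.09928 ≈ 6.98 years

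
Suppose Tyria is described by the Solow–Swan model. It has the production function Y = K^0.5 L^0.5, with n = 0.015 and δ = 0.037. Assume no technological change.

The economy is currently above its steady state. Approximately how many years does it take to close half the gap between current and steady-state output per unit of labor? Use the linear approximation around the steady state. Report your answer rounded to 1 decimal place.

half-life ≈ 26.7 years

Near the steady state the convergence rate is λ = (1 − α)(n + δ).
λ = (1 − 0.5) × 0.052 = 0.5 × 0.052 = 0.0260
Half-life = ln 2 / λ = 0.6931 / 0.0260 ≈ 26.66 years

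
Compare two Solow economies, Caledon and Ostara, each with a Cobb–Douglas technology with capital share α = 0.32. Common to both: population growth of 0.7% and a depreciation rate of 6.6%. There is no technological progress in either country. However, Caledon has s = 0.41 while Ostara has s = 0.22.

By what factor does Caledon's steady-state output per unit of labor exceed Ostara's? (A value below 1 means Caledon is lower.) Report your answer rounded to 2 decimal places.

y*_C / y*_O ≈ 1.34

Steady-state y* = [s/(n + δ)]^(α/(1−α)), so the ratio is [ (s_C/(n + δ)_C) / (s_O/(n + δ)_O) ]^0.4706.
s_C/(n + δ)_C = 0.41/0.073 = 5.6164; s_O/(n + δ)_O = 0.22/0.073 = 3.0137.
Ratio = (5.6164/3.0137)^0.4706 = 1.8636^0.4706 ≈ 1.3404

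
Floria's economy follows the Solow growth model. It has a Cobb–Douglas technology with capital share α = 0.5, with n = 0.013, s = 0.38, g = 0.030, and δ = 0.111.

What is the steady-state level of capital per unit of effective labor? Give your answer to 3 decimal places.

In steady state, investment equals break-even investment: s·k^α = (n + g + δ)·k.
Dividing both sides by k: k^(1−α) = s / (n + g + δ).
k^0.5 = 0.38 / (0.013 + 0.030 + 0.111) = 0.38 / 0.154 = 2.4675
k* = 2.4675^(1/0.5) ≈ 6.0886

k* ≈ 6.089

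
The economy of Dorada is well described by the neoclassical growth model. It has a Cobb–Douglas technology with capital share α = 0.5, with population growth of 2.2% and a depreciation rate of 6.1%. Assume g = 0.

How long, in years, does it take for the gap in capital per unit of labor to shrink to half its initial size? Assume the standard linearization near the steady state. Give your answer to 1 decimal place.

about 16.7 years

Near the steady state the convergence rate is λ = (1 − α)(n + δ).
λ = (1 − 0.5) × 0.083 = 0.5 × 0.083 = 0.0415
Half-life = ln 2 / λ = 0.6931 / 0.0415 ≈ 16.70 years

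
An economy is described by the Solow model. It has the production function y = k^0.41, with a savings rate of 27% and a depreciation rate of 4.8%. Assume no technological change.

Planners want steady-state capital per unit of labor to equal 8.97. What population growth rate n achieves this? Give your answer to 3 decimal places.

n ≈ 0.026

In steady state, investment equals break-even investment: s·k^α = (n + δ)·k.
So s / (n + δ) = (k*)^(1−α) = 8.97^0.59 = 3.6488.
Therefore n + δ = s / 3.6488 = 0.27 / 3.6488 = 0.0740, so n = 0.0740 − 0.048 = 0.0260.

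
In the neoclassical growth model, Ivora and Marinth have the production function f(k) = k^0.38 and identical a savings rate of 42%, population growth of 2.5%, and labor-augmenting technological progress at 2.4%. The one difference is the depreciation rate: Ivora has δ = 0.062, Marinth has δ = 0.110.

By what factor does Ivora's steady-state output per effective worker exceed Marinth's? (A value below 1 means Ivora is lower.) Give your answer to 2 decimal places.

y*_I / y*_M ≈ 1.25

Steady-state y* = [s/(n + g + δ)]^(α/(1−α)), so the ratio is [ (s_I/(n + g + δ)_I) / (s_M/(n + g + δ)_M) ]^0.6129.
s_I/(n + g + δ)_I = 0.42/0.111 = 3.7838; s_M/(n + g + δ)_M = 0.42/0.159 = 2.6415.
Ratio = (3.7838/2.6415)^0.6129 = 1.4324^0.6129 ≈ 1.2464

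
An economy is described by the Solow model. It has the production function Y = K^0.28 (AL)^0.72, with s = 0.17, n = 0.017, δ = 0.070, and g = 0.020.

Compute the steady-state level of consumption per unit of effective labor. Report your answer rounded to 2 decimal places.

c* ≈ 0.99

Steady state requires s·f(k) = (n + g + δ)·k, i.e. s·k^α = (n + g + δ)·k.
Dividing both sides by k: k^(1−α) = s / (n + g + δ).
k^0.72 = 0.17 / (0.017 + 0.020 + 0.070) = 0.17 / 0.107 = 1.5888
k* = 1.5888^(1/0.72) ≈ 1.9022
y* = (k*)^α = 1.9022^0.28 ≈ 1.1973
c* = (1 − s)·y* = (1 − 0.17) × 1.1973 ≈ 0.9938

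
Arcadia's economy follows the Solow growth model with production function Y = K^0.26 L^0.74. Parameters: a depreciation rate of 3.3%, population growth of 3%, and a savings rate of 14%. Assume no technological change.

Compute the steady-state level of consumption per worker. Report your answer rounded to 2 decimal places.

Steady state requires s·f(k) = (n + δ)·k, i.e. s·k^α = (n + δ)·k.
Rearranging, k^(1−α) = s / (n + δ).
k^0.74 = 0.14 / (0.030 + 0.033) = 0.14 / 0.063 = 2.2222
k* = 2.2222^(1/0.74) ≈ 2.9419
y* = (k*)^α = 2.9419^0.26 ≈ 1.3239
c* = (1 − s)·y* = (1 − 0.14) × 1.3239 ≈ 1.1386

c* ≈ 1.14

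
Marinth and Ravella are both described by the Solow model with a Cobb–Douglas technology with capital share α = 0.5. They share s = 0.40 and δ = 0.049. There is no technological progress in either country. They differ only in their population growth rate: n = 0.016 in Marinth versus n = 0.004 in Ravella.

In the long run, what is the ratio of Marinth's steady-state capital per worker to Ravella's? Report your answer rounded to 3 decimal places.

ratio ≈ 0.665

Steady-state k* = [s/(n + δ)]^(1/(1−α)), so the ratio is [ (s_M/(n + δ)_M) / (s_R/(n + δ)_R) ]^2.
s_M/(n + δ)_M = 0.40/0.065 = 6.1538; s_R/(n + δ)_R = 0.40/0.053 = 7.5472.
Ratio = (6.1538/7.5472)^2 = 0.8154^2 ≈ 0.6649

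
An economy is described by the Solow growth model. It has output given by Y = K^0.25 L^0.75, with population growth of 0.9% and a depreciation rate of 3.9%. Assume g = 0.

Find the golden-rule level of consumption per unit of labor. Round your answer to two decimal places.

At the golden rule, f'(k) = n + δ, so α·k^(α−1) = n + δ and k_gold = (α/(n + δ))^(1/(1−α)).
k_gold = (0.25/0.048)^(1/0.75) = 5.2083^1.3333 ≈ 9.0276
c_gold = f(k_gold) − (n + δ)·k_gold = 1.7334 − 0.048×9.0276 ≈ 1.3001

c_gold ≈ 1.30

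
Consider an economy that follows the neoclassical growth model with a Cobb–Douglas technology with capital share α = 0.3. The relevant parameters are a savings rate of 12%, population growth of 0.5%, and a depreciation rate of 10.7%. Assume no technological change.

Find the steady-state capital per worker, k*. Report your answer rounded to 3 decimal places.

k* = 1.104

In steady state, investment equals break-even investment: s·k^α = (n + δ)·k.
Dividing both sides by k: k^(1−α) = s / (n + δ).
k^0.7 = 0.12 / (0.005 + 0.107) = 0.12 / 0.112 = 1.0714
k* = 1.0714^(1/0.7) ≈ 1.1035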